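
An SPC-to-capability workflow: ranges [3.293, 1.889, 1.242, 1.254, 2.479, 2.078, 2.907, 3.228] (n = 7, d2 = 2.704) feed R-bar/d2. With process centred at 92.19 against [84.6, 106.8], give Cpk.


R_bar = (3.293 + 1.889 + 1.242 + 1.254 + 2.479 + 2.078 + 2.907 + 3.228) / 8 = 2.29625
sigma = R_bar / d2 = 2.29625 / 2.704 = 0.84920488
Cp = (USL - LSL)/(6*sigma) = (106.8 - 84.6)/(6*0.84920488) = 4.3570
Cpu = (106.8 - 92.19)/(3*0.84920488) = 5.7348
Cpl = (92.19 - 84.6)/(3*0.84920488) = 2.9793
Cpk = min(Cpu, Cpl) = 2.9793

2.9793


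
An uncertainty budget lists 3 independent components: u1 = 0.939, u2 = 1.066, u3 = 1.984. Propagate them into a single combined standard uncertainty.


uc = sqrt(0.939^2 + 1.066^2 + 1.984^2)
uc = sqrt(5.954333)
uc = 2.4402

2.4402


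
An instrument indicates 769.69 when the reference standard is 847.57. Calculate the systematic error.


Systematic error = measured - true
= 769.69 - 847.57
= -77.8800

-77.8800


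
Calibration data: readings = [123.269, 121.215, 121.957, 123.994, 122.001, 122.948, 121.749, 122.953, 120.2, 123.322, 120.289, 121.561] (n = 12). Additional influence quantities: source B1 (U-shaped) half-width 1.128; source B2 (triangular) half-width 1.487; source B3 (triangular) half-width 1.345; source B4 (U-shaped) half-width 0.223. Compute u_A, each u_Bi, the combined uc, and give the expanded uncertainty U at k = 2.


mean = (123.269 + 121.215 + 121.957 + 123.994 + 122.001 + 122.948 + 121.749 + 122.953 + 120.2 + 123.322 + 120.289 + 121.561) / 12 = 122.1215
s = sqrt(sum((x - mean)^2)/(n-1)) = 1.20624
u_A = s / sqrt(n) = 1.20624 / sqrt(12) = 0.34821149
u_B1 = 1.128 / sqrt(2) = 0.79761645
u_B2 = 1.487 / sqrt(6) = 0.60706521
u_B3 = 1.345 / sqrt(6) = 0.54909395
u_B4 = 0.223 / sqrt(2) = 0.15768481
uc = sqrt(0.34821149^2 + 0.79761645^2 + 0.60706521^2 + 0.54909395^2 + 0.15768481^2) = 1.2051307
U = k * uc = 2 * 1.2051307
U = 2.4103

2.4103


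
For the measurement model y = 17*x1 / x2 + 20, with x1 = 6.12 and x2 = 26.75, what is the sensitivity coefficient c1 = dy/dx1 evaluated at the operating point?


y = 17*x1 / x2 + 20
dy/dx1 = 17/x2
Evaluate at x2 = 26.75: c1 = 17 / 26.75
c1 = 0.6355

0.6355


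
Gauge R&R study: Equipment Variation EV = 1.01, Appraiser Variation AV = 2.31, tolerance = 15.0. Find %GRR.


GRR = sqrt(EV^2 + AV^2) = sqrt(1.01^2 + 2.31^2) = 2.5211505
%GRR = GRR / tol * 100 = 2.5211505 / 15.0 * 100
%GRR = 16.8077

16.8077


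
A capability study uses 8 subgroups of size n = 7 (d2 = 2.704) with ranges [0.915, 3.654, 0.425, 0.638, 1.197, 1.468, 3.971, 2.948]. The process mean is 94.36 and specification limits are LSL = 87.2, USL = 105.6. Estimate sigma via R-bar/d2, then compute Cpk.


R_bar = (0.915 + 3.654 + 0.425 + 0.638 + 1.197 + 1.468 + 3.971 + 2.948) / 8 = 1.902
sigma = R_bar / d2 = 1.902 / 2.704 = 0.70340237
Cp = (USL - LSL)/(6*sigma) = (105.6 - 87.2)/(6*0.70340237) = 4.3598
Cpu = (105.6 - 94.36)/(3*0.70340237) = 5.3265
Cpl = (94.36 - 87.2)/(3*0.70340237) = 3.3930
Cpk = min(Cpu, Cpl) = 3.3930

3.3930


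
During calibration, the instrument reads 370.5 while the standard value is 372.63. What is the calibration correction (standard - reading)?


Correction = standard - reading
= 372.63 - 370.5
= 2.1300

2.1300


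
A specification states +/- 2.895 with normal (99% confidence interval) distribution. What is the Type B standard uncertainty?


u_B = half_width / 2.576
u_B = 2.895 / 2.576
u_B = 1.1238

1.1238


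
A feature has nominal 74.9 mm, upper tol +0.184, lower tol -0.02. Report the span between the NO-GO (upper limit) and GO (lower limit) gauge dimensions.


GO = nominal - lower_tol (smallest hole = maximum material condition)
GO = 74.9 - 0.02 = 74.88
NO-GO = nominal + upper_tol (largest hole = least material condition)
NO-GO = 74.9 + 0.184 = 75.084
spread = NO-GO - GO = 75.084 - 74.88 = 0.2040

0.2040


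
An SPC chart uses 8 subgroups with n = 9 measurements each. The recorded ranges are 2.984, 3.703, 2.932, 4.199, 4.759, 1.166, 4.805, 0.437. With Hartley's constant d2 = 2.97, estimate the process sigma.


R_bar = (2.984 + 3.703 + 2.932 + 4.199 + 4.759 + 1.166 + 4.805 + 0.437) / 8
R_bar = 24.985 / 8 = 3.123125
sigma_hat = R_bar / d2 = 3.123125 / 2.97 = 1.0516

1.0516


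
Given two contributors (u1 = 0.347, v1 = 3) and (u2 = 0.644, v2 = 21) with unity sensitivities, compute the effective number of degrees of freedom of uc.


uc = sqrt(u1^2 + u2^2) = sqrt(0.347^2 + 0.644^2) = 0.73153606
v_eff = uc^4 / (u1^4/v1 + u2^4/v2)
= 0.73153606^4 / (0.347^4/3 + 0.644^4/21)
= 0.28638018 / 0.013023535
v_eff = 21.9894

21.9894


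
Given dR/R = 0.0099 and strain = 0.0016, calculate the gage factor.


GF = (dR/R) / epsilon
= 0.0099 / 0.0016
= 6.1875

6.1875


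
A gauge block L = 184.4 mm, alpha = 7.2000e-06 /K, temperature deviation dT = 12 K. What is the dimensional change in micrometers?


dL = L * alpha * dT
= 184.4 * 7.2000e-06 * 12
= 0.0159322 mm
dL_um = 0.0159322 * 1000 = 15.9322 um

15.9322


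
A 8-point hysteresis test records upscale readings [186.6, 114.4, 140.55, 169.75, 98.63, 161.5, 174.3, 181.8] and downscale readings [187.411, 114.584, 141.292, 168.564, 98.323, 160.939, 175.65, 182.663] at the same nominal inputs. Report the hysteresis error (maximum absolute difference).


|186.6 - 187.411| = 0.8110
|114.4 - 114.584| = 0.1840
|140.55 - 141.292| = 0.7420
|169.75 - 168.564| = 1.1860
|98.63 - 98.323| = 0.3070
|161.5 - 160.939| = 0.5610
|174.3 - 175.65| = 1.3500
|181.8 - 182.663| = 0.8630
hysteresis = max(diffs) = 1.3500

1.3500


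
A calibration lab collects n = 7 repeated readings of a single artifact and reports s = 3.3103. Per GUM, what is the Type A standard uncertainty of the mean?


u_A = s / sqrt(n)
u_A = 3.3103 / sqrt(7)
u_A = 3.3103 / 2.6457513
u_A = 1.2512

1.2512


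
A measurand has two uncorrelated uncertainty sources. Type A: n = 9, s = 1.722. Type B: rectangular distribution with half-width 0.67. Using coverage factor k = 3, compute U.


u_A = s / sqrt(n) = 1.722 / sqrt(9) = 0.574
u_B = half_width / sqrt(3) = 0.67 / sqrt(3) = 0.38682468
uc = sqrt(u_A^2 + u_B^2) = sqrt(0.574^2 + 0.38682468^2) = 0.69217724
U = k * uc = 3 * 0.69217724
U = 2.0765

2.0765


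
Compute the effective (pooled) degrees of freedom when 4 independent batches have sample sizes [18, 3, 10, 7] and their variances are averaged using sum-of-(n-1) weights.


nu = sum_i (n_i - 1)
nu = ((18 - 1) + (3 - 1) + (10 - 1) + (7 - 1))
nu = 17 + 2 + 9 + 6
nu = 34

34


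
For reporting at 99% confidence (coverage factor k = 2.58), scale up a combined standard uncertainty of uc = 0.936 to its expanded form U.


U = k * uc
U = 2.58 * 0.936
U = 2.4149

2.4149


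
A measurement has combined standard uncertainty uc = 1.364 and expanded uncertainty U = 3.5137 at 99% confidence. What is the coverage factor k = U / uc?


k = U / uc
k = 3.5137 / 1.364
k = 2.576

2.576


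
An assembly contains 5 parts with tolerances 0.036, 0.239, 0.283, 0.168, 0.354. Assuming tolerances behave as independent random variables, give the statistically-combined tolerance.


RSS = sqrt(0.036^2 + 0.239^2 + 0.283^2 + 0.168^2 + 0.354^2)
= sqrt(0.292046)
= 0.5404

0.5404


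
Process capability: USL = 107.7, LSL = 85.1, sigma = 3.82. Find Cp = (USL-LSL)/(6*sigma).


Cp = (USL - LSL) / (6 * sigma)
= (107.7 - 85.1) / (6 * 3.82)
= 22.6000 / 22.9200
= 0.9860

0.9860


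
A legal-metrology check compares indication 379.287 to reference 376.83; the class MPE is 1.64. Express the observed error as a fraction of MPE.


e = indication - reference = 379.287 - 376.83 = 2.4570
|e| = 2.4570
ratio = |e| / MPE = 2.4570 / 1.64
ratio = 1.4982

1.4982


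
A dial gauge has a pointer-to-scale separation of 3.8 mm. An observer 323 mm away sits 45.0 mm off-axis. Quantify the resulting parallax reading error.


error = h * offset / d
= 3.8 * 45.0 / 323
= 0.5294

0.5294


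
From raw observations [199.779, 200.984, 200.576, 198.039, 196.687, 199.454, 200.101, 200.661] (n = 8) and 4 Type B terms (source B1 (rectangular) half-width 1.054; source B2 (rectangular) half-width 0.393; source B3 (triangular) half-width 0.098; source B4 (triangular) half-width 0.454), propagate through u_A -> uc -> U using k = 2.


mean = (199.779 + 200.984 + 200.576 + 198.039 + 196.687 + 199.454 + 200.101 + 200.661) / 8 = 199.535125
s = sqrt(sum((x - mean)^2)/(n-1)) = 1.4729335
u_A = s / sqrt(n) = 1.4729335 / sqrt(8) = 0.52076063
u_B1 = 1.054 / sqrt(3) = 0.60852718
u_B2 = 0.393 / sqrt(3) = 0.22689866
u_B3 = 0.098 / sqrt(6) = 0.040008332
u_B4 = 0.454 / sqrt(6) = 0.18534472
uc = sqrt(0.52076063^2 + 0.60852718^2 + 0.22689866^2 + 0.040008332^2 + 0.18534472^2) = 0.85377591
U = k * uc = 2 * 0.85377591
U = 1.7076

1.7076


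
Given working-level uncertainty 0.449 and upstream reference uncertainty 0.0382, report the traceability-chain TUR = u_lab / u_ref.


TUR = u_lab / u_ref
= 0.449 / 0.0382
= 11.7539

11.7539


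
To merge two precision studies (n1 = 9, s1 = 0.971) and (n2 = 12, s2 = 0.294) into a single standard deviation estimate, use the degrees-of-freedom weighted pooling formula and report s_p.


s_p = sqrt(((n1-1)*s1^2 + (n2-1)*s2^2) / (n1+n2-2))
numerator = (9-1)*0.971^2 + (12-1)*0.294^2 = 7.542728 + 0.950796 = 8.493524
denominator = 9 + 12 - 2 = 19
s_p^2 = 8.493524 / 19 = 0.44702758
s_p = sqrt(0.44702758) = 0.6686

0.6686


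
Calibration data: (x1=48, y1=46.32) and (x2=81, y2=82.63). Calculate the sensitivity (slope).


slope = (y2 - y1) / (x2 - x1)
= (82.63 - 46.32) / (81 - 48)
= 36.3100 / 33
= 1.1003

1.1003


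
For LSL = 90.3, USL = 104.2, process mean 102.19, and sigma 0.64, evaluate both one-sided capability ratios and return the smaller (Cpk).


Cpu = (USL - mean) / (3*sigma) = (104.2 - 102.19) / (3*0.64) = 1.0469
Cpl = (mean - LSL) / (3*sigma) = (102.19 - 90.3) / (3*0.64) = 6.1927
Cpk = min(Cpu, Cpl) = 1.0469

1.0469


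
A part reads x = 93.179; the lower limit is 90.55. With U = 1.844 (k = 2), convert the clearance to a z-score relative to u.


u = U / k = 1.844 / 2 = 0.922
margin = |LSL - x| = |90.55 - 93.179| = 2.629
z = margin / u = 2.629 / 0.922
z = 2.8514

2.8514


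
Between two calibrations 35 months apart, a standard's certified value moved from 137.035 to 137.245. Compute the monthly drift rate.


rate = (v2 - v1) / months
= (137.245 - 137.035) / 35
= 0.2100 / 35
= 0.0060

0.0060


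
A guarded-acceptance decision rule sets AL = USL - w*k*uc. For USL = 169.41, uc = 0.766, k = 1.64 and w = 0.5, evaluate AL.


U = k * uc = 1.64 * 0.766 = 1.25624
guard band g = w * U = 0.5 * 1.25624 = 0.62812
AL = USL - g = 169.41 - 0.62812
AL = 168.7819

168.7819


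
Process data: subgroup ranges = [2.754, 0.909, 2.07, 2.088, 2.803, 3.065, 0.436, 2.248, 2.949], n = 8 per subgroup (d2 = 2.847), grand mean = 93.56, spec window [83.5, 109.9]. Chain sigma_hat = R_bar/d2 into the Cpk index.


R_bar = (2.754 + 0.909 + 2.07 + 2.088 + 2.803 + 3.065 + 0.436 + 2.248 + 2.949) / 9 = 2.1468889
sigma = R_bar / d2 = 2.1468889 / 2.847 = 0.75408813
Cp = (USL - LSL)/(6*sigma) = (109.9 - 83.5)/(6*0.75408813) = 5.8349
Cpu = (109.9 - 93.56)/(3*0.75408813) = 7.2229
Cpl = (93.56 - 83.5)/(3*0.75408813) = 4.4469
Cpk = min(Cpu, Cpl) = 4.4469

4.4469


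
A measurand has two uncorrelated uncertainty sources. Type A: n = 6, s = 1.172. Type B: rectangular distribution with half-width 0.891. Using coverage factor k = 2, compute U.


u_A = s / sqrt(n) = 1.172 / sqrt(6) = 0.478467
u_B = half_width / sqrt(3) = 0.891 / sqrt(3) = 0.51441909
uc = sqrt(u_A^2 + u_B^2) = sqrt(0.478467^2 + 0.51441909^2) = 0.7025366
U = k * uc = 2 * 0.7025366
U = 1.4051

1.4051


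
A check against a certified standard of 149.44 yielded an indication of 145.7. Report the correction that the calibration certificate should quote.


Correction = standard - reading
= 149.44 - 145.7
= 3.7400

3.7400


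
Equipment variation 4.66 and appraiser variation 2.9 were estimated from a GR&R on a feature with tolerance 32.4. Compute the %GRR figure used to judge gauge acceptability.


GRR = sqrt(EV^2 + AV^2) = sqrt(4.66^2 + 2.9^2) = 5.4886793
%GRR = GRR / tol * 100 = 5.4886793 / 32.4 * 100
%GRR = 16.9404

16.9404


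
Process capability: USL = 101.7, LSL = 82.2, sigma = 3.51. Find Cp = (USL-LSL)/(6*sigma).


Cp = (USL - LSL) / (6 * sigma)
= (101.7 - 82.2) / (6 * 3.51)
= 19.5000 / 21.0600
= 0.9259

0.9259


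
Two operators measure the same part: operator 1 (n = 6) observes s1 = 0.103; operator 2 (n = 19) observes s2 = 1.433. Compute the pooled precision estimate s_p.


s_p = sqrt(((n1-1)*s1^2 + (n2-1)*s2^2) / (n1+n2-2))
numerator = (6-1)*0.103^2 + (19-1)*1.433^2 = 0.053045 + 36.962802 = 37.015847
denominator = 6 + 19 - 2 = 23
s_p^2 = 37.015847 / 23 = 1.6093847
s_p = sqrt(1.6093847) = 1.2686

1.2686


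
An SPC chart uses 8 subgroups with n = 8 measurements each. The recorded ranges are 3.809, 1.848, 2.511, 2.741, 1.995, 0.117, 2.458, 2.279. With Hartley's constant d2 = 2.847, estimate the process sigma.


R_bar = (3.809 + 1.848 + 2.511 + 2.741 + 1.995 + 0.117 + 2.458 + 2.279) / 8
R_bar = 17.758 / 8 = 2.21975
sigma_hat = R_bar / d2 = 2.21975 / 2.847 = 0.7797

0.7797


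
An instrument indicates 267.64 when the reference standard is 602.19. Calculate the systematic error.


Systematic error = measured - true
= 267.64 - 602.19
= -334.5500

-334.5500


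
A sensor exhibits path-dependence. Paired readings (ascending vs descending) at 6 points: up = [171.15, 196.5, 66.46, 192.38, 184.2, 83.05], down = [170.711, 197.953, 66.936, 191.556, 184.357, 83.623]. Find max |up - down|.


|171.15 - 170.711| = 0.4390
|196.5 - 197.953| = 1.4530
|66.46 - 66.936| = 0.4760
|192.38 - 191.556| = 0.8240
|184.2 - 184.357| = 0.1570
|83.05 - 83.623| = 0.5730
hysteresis = max(diffs) = 1.4530

1.4530


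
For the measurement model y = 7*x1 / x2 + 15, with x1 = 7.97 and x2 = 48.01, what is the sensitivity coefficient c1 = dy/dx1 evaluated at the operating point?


y = 7*x1 / x2 + 15
dy/dx1 = 7/x2
Evaluate at x2 = 48.01: c1 = 7 / 48.01
c1 = 0.1458

0.1458


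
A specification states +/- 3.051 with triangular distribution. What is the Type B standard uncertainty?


u_B = half_width / sqrt(6)
u_B = 3.051 / 2.4494897
u_B = 1.2456

1.2456


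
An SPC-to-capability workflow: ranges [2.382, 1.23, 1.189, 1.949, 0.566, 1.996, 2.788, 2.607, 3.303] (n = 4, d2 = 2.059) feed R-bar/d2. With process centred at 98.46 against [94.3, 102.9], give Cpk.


R_bar = (2.382 + 1.23 + 1.189 + 1.949 + 0.566 + 1.996 + 2.788 + 2.607 + 3.303) / 9 = 2.0011111
sigma = R_bar / d2 = 2.0011111 / 2.059 = 0.97188494
Cp = (USL - LSL)/(6*sigma) = (102.9 - 94.3)/(6*0.97188494) = 1.4748
Cpu = (102.9 - 98.46)/(3*0.97188494) = 1.5228
Cpl = (98.46 - 94.3)/(3*0.97188494) = 1.4268
Cpk = min(Cpu, Cpl) = 1.4268

1.4268


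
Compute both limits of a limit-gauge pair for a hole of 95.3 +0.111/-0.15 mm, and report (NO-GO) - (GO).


GO = nominal - lower_tol (smallest hole = maximum material condition)
GO = 95.3 - 0.15 = 95.15
NO-GO = nominal + upper_tol (largest hole = least material condition)
NO-GO = 95.3 + 0.111 = 95.411
spread = NO-GO - GO = 95.411 - 95.15 = 0.2610

0.2610


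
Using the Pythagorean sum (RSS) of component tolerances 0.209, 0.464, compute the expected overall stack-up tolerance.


RSS = sqrt(0.209^2 + 0.464^2)
= sqrt(0.258977)
= 0.5089

0.5089


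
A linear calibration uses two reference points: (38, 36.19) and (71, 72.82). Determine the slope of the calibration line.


slope = (y2 - y1) / (x2 - x1)
= (72.82 - 36.19) / (71 - 38)
= 36.6300 / 33
= 1.1100

1.1100


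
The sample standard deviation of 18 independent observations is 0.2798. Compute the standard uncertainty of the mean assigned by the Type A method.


u_A = s / sqrt(n)
u_A = 0.2798 / sqrt(18)
u_A = 0.2798 / 4.2426407
u_A = 0.0659

0.0659


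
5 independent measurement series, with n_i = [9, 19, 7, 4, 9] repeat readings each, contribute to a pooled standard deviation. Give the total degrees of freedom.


nu = sum_i (n_i - 1)
nu = ((9 - 1) + (19 - 1) + (7 - 1) + (4 - 1) + (9 - 1))
nu = 8 + 18 + 6 + 3 + 8
nu = 43

43


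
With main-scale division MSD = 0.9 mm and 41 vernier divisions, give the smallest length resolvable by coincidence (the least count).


LC = MSD / n_div
= 0.9 / 41
= 0.0220

0.0220


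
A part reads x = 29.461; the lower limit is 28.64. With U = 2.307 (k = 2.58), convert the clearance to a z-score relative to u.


u = U / k = 2.307 / 2.58 = 0.89418605
margin = |LSL - x| = |28.64 - 29.461| = 0.821
z = margin / u = 0.821 / 0.89418605
z = 0.9182

0.9182


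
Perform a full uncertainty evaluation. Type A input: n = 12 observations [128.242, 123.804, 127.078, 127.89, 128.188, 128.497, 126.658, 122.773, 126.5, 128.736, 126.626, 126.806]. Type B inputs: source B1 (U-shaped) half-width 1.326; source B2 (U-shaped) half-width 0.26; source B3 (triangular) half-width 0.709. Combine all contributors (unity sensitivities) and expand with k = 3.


mean = (128.242 + 123.804 + 127.078 + 127.89 + 128.188 + 128.497 + 126.658 + 122.773 + 126.5 + 128.736 + 126.626 + 126.806) / 12 = 126.8165
s = sqrt(sum((x - mean)^2)/(n-1)) = 1.8396924
u_A = s / sqrt(n) = 1.8396924 / sqrt(12) = 0.53107345
u_B1 = 1.326 / sqrt(2) = 0.93762359
u_B2 = 0.26 / sqrt(2) = 0.18384776
u_B3 = 0.709 / sqrt(6) = 0.28944804
uc = sqrt(0.53107345^2 + 0.93762359^2 + 0.18384776^2 + 0.28944804^2) = 1.1308215
U = k * uc = 3 * 1.1308215
U = 3.3925

3.3925


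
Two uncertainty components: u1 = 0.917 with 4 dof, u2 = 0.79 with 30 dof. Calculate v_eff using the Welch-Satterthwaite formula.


uc = sqrt(u1^2 + u2^2) = sqrt(0.917^2 + 0.79^2) = 1.2103673
v_eff = uc^4 / (u1^4/v1 + u2^4/v2)
= 1.2103673^4 / (0.917^4/4 + 0.79^4/30)
= 2.1461928 / 0.18975694
v_eff = 11.3102

11.3102


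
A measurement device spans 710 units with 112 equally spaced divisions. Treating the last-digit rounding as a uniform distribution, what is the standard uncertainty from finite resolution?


resolution = range / divisions
resolution = 710 / 112 = 6.3392857
u_res = resolution / (2*sqrt(3))
u_res = 6.3392857 / 3.4641016
u_res = 1.8300

1.8300


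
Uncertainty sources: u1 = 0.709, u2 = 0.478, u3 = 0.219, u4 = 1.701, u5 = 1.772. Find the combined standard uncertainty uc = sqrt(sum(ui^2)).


uc = sqrt(0.709^2 + 0.478^2 + 0.219^2 + 1.701^2 + 1.772^2)
uc = sqrt(6.812511)
uc = 2.6101

2.6101


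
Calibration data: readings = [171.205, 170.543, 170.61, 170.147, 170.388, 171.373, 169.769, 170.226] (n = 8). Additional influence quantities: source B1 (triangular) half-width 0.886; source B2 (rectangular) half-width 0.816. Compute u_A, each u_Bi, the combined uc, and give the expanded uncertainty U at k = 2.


mean = (171.205 + 170.543 + 170.61 + 170.147 + 170.388 + 171.373 + 169.769 + 170.226) / 8 = 170.532625
s = sqrt(sum((x - mean)^2)/(n-1)) = 0.53601411
u_A = s / sqrt(n) = 0.53601411 / sqrt(8) = 0.18950961
u_B1 = 0.886 / sqrt(6) = 0.36170799
u_B2 = 0.816 / sqrt(3) = 0.47111782
uc = sqrt(0.18950961^2 + 0.36170799^2 + 0.47111782^2) = 0.62345695
U = k * uc = 2 * 0.62345695
U = 1.2469

1.2469


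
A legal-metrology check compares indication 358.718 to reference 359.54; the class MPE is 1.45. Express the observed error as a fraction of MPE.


e = indication - reference = 358.718 - 359.54 = -0.8220
|e| = 0.8220
ratio = |e| / MPE = 0.8220 / 1.45
ratio = 0.5669

0.5669


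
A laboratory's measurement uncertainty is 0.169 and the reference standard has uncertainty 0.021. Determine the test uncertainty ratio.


TUR = u_lab / u_ref
= 0.169 / 0.021
= 8.0476

8.0476


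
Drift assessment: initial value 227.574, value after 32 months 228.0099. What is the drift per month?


rate = (v2 - v1) / months
= (228.0099 - 227.574) / 32
= 0.4359 / 32
= 0.0136

0.0136


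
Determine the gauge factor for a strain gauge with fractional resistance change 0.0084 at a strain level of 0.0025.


GF = (dR/R) / epsilon
= 0.0084 / 0.0025
= 3.3600

3.3600


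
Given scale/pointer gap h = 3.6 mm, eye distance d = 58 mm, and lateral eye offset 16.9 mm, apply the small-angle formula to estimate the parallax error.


error = h * offset / d
= 3.6 * 16.9 / 58
= 1.0490

1.0490


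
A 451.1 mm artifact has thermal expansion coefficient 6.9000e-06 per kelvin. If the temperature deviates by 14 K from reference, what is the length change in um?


dL = L * alpha * dT
= 451.1 * 6.9000e-06 * 14
= 0.0435763 mm
dL_um = 0.0435763 * 1000 = 43.5763 um

43.5763


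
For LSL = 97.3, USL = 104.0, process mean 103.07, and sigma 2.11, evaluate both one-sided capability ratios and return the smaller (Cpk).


Cpu = (USL - mean) / (3*sigma) = (104.0 - 103.07) / (3*2.11) = 0.1469
Cpl = (mean - LSL) / (3*sigma) = (103.07 - 97.3) / (3*2.11) = 0.9115
Cpk = min(Cpu, Cpl) = 0.1469

0.1469


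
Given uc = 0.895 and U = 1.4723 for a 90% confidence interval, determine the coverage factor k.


k = U / uc
k = 1.4723 / 0.895
k = 1.645

1.645


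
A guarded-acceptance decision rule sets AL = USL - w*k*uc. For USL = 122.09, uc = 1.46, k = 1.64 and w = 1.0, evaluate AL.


U = k * uc = 1.64 * 1.46 = 2.3944
guard band g = w * U = 1.0 * 2.3944 = 2.3944
AL = USL - g = 122.09 - 2.3944
AL = 119.6956

119.6956


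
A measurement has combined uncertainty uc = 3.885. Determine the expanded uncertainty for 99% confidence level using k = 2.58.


U = k * uc
U = 2.58 * 3.885
U = 10.0233

10.0233


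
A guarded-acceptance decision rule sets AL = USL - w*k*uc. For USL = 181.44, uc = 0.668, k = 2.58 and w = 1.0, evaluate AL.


U = k * uc = 2.58 * 0.668 = 1.72344
guard band g = w * U = 1.0 * 1.72344 = 1.72344
AL = USL - g = 181.44 - 1.72344
AL = 179.7166

179.7166


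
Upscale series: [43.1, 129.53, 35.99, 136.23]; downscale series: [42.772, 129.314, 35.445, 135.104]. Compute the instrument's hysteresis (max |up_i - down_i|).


|43.1 - 42.772| = 0.3280
|129.53 - 129.314| = 0.2160
|35.99 - 35.445| = 0.5450
|136.23 - 135.104| = 1.1260
hysteresis = max(diffs) = 1.1260

1.1260


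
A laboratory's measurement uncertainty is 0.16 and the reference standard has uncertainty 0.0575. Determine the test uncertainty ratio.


TUR = u_lab / u_ref
= 0.16 / 0.0575
= 2.7826

2.7826


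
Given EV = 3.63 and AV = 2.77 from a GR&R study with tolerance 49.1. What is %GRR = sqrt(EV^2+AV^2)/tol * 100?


GRR = sqrt(EV^2 + AV^2) = sqrt(3.63^2 + 2.77^2) = 4.5661581
%GRR = GRR / tol * 100 = 4.5661581 / 49.1 * 100
%GRR = 9.2997

9.2997


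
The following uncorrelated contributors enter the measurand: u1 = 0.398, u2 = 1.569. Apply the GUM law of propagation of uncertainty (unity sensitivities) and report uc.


uc = sqrt(0.398^2 + 1.569^2)
uc = sqrt(2.620165)
uc = 1.6187

1.6187


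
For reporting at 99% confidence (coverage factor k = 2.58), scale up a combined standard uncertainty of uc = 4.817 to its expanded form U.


U = k * uc
U = 2.58 * 4.817
U = 12.4279

12.4279


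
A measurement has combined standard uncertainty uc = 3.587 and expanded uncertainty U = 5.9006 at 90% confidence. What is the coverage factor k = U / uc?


k = U / uc
k = 5.9006 / 3.587
k = 1.645

1.645


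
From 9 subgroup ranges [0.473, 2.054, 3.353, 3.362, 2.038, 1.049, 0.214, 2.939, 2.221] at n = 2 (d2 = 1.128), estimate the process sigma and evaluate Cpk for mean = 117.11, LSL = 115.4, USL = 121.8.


R_bar = (0.473 + 2.054 + 3.353 + 3.362 + 2.038 + 1.049 + 0.214 + 2.939 + 2.221) / 9 = 1.967
sigma = R_bar / d2 = 1.967 / 1.128 = 1.7437943
Cp = (USL - LSL)/(6*sigma) = (121.8 - 115.4)/(6*1.7437943) = 0.6117
Cpu = (121.8 - 117.11)/(3*1.7437943) = 0.8965
Cpl = (117.11 - 115.4)/(3*1.7437943) = 0.3269
Cpk = min(Cpu, Cpl) = 0.3269

0.3269


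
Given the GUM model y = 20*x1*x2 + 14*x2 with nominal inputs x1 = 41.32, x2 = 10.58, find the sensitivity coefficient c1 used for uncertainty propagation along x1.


y = 20*x1*x2 + 14*x2
dy/dx1 = 20*x2
Evaluate at x2 = 10.58: c1 = 20 * 10.58
c1 = 211.6000

211.6000


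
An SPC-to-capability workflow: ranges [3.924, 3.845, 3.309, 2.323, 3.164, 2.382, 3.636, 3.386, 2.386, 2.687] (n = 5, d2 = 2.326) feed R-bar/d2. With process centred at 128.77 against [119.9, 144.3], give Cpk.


R_bar = (3.924 + 3.845 + 3.309 + 2.323 + 3.164 + 2.382 + 3.636 + 3.386 + 2.386 + 2.687) / 10 = 3.1042
sigma = R_bar / d2 = 3.1042 / 2.326 = 1.3345658
Cp = (USL - LSL)/(6*sigma) = (144.3 - 119.9)/(6*1.3345658) = 3.0472
Cpu = (144.3 - 128.77)/(3*1.3345658) = 3.8789
Cpl = (128.77 - 119.9)/(3*1.3345658) = 2.2155
Cpk = min(Cpu, Cpl) = 2.2155

2.2155


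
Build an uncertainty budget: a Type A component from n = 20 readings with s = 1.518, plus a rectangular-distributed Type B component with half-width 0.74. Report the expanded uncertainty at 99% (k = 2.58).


u_A = s / sqrt(n) = 1.518 / sqrt(20) = 0.33943512
u_B = half_width / sqrt(3) = 0.74 / sqrt(3) = 0.4272392
uc = sqrt(u_A^2 + u_B^2) = sqrt(0.33943512^2 + 0.4272392^2) = 0.54566431
U = k * uc = 2.58 * 0.54566431
U = 1.4078

1.4078


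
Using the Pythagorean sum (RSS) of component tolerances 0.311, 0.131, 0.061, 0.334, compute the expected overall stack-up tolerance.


RSS = sqrt(0.311^2 + 0.131^2 + 0.061^2 + 0.334^2)
= sqrt(0.229159)
= 0.4787

0.4787


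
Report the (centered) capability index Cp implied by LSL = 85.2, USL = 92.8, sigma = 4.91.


Cp = (USL - LSL) / (6 * sigma)
= (92.8 - 85.2) / (6 * 4.91)
= 7.6000 / 29.4600
= 0.2580

0.2580


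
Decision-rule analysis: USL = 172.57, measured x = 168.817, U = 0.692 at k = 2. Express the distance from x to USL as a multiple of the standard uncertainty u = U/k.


u = U / k = 0.692 / 2 = 0.346
margin = |USL - x| = |172.57 - 168.817| = 3.753
z = margin / u = 3.753 / 0.346
z = 10.8468

10.8468


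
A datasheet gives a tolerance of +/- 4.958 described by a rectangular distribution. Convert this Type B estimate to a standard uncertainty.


u_B = half_width / sqrt(3)
u_B = 4.958 / 1.7320508
u_B = 2.8625

2.8625


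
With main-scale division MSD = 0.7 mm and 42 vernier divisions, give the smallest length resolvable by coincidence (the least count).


LC = MSD / n_div
= 0.7 / 42
= 0.0167

0.0167


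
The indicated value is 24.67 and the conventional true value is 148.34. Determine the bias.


Systematic error = measured - true
= 24.67 - 148.34
= -123.6700

-123.6700


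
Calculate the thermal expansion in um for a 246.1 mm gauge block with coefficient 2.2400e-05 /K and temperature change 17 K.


dL = L * alpha * dT
= 246.1 * 2.2400e-05 * 17
= 0.0937149 mm
dL_um = 0.0937149 * 1000 = 93.7149 um

93.7149


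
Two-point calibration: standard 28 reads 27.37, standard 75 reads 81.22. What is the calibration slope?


slope = (y2 - y1) / (x2 - x1)
= (81.22 - 27.37) / (75 - 28)
= 53.8500 / 47
= 1.1457

1.1457


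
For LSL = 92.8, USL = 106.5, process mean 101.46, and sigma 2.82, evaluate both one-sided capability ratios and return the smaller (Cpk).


Cpu = (USL - mean) / (3*sigma) = (106.5 - 101.46) / (3*2.82) = 0.5957
Cpl = (mean - LSL) / (3*sigma) = (101.46 - 92.8) / (3*2.82) = 1.0236
Cpk = min(Cpu, Cpl) = 0.5957

0.5957


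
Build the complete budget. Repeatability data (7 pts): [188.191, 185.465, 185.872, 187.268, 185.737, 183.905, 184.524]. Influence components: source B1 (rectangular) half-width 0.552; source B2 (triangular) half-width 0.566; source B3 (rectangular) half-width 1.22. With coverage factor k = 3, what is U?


mean = (188.191 + 185.465 + 185.872 + 187.268 + 185.737 + 183.905 + 184.524) / 7 = 185.8517143
s = sqrt(sum((x - mean)^2)/(n-1)) = 1.4828893
u_A = s / sqrt(n) = 1.4828893 / sqrt(7) = 0.56047947
u_B1 = 0.552 / sqrt(3) = 0.31869735
u_B2 = 0.566 / sqrt(6) = 0.23106853
u_B3 = 1.22 / sqrt(3) = 0.70436733
uc = sqrt(0.56047947^2 + 0.31869735^2 + 0.23106853^2 + 0.70436733^2) = 0.98246183
U = k * uc = 3 * 0.98246183
U = 2.9474

2.9474


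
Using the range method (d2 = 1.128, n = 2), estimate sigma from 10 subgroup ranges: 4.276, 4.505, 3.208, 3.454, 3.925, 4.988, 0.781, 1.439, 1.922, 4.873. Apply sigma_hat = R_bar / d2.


R_bar = (4.276 + 4.505 + 3.208 + 3.454 + 3.925 + 4.988 + 0.781 + 1.439 + 1.922 + 4.873) / 10
R_bar = 33.371 / 10 = 3.3371
sigma_hat = R_bar / d2 = 3.3371 / 1.128 = 2.9584

2.9584


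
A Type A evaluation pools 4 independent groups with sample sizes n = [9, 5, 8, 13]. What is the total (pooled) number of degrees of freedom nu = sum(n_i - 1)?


nu = sum_i (n_i - 1)
nu = ((9 - 1) + (5 - 1) + (8 - 1) + (13 - 1))
nu = 8 + 4 + 7 + 12
nu = 31

31


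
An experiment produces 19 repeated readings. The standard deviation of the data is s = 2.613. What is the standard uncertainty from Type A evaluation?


u_A = s / sqrt(n)
u_A = 2.613 / sqrt(19)
u_A = 2.613 / 4.3588989
u_A = 0.5995

0.5995


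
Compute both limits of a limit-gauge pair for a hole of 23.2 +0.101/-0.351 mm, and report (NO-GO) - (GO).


GO = nominal - lower_tol (smallest hole = maximum material condition)
GO = 23.2 - 0.351 = 22.849
NO-GO = nominal + upper_tol (largest hole = least material condition)
NO-GO = 23.2 + 0.101 = 23.301
spread = NO-GO - GO = 23.301 - 22.849 = 0.4520

0.4520


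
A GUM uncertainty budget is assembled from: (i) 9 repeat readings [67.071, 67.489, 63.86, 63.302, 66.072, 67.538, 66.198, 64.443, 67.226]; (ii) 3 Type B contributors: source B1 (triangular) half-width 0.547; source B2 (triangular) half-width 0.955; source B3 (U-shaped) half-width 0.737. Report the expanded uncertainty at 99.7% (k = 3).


mean = (67.071 + 67.489 + 63.86 + 63.302 + 66.072 + 67.538 + 66.198 + 64.443 + 67.226) / 9 = 65.911
s = sqrt(sum((x - mean)^2)/(n-1)) = 1.6389339
u_A = s / sqrt(n) = 1.6389339 / sqrt(9) = 0.5463113
u_B1 = 0.547 / sqrt(6) = 0.22331181
u_B2 = 0.955 / sqrt(6) = 0.38987712
u_B3 = 0.737 / sqrt(2) = 0.5211377
uc = sqrt(0.5463113^2 + 0.22331181^2 + 0.38987712^2 + 0.5211377^2) = 0.87858572
U = k * uc = 3 * 0.87858572
U = 2.6358

2.6358


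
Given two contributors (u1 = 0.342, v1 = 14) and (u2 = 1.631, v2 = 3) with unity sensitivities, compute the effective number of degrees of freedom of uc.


uc = sqrt(u1^2 + u2^2) = sqrt(0.342^2 + 1.631^2) = 1.6664708
v_eff = uc^4 / (u1^4/v1 + u2^4/v2)
= 1.6664708^4 / (0.342^4/14 + 1.631^4/3)
= 7.7124229 / 2.359796
v_eff = 3.2683

3.2683


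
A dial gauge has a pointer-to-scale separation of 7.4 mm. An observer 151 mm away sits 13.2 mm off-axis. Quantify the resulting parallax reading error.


error = h * offset / d
= 7.4 * 13.2 / 151
= 0.6469

0.6469


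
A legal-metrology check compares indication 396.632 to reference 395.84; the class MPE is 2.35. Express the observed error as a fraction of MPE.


e = indication - reference = 396.632 - 395.84 = 0.7920
|e| = 0.7920
ratio = |e| / MPE = 0.7920 / 2.35
ratio = 0.3370

0.3370


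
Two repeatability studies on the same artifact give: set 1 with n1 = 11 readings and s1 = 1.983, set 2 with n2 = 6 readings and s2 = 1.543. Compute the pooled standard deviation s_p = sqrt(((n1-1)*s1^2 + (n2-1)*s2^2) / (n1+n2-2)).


s_p = sqrt(((n1-1)*s1^2 + (n2-1)*s2^2) / (n1+n2-2))
numerator = (11-1)*1.983^2 + (6-1)*1.543^2 = 39.32289 + 11.904245 = 51.227135
denominator = 11 + 6 - 2 = 15
s_p^2 = 51.227135 / 15 = 3.4151423
s_p = sqrt(3.4151423) = 1.8480

1.8480


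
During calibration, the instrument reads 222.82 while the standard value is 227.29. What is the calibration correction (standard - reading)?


Correction = standard - reading
= 227.29 - 222.82
= 4.4700

4.4700


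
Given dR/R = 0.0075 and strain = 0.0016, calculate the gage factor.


GF = (dR/R) / epsilon
= 0.0075 / 0.0016
= 4.6875

4.6875


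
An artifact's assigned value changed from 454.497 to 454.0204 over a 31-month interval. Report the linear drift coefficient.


rate = (v2 - v1) / months
= (454.0204 - 454.497) / 31
= -0.4766 / 31
= -0.0154

-0.0154


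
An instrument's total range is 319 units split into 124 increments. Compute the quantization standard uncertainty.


resolution = range / divisions
resolution = 319 / 124 = 2.5725806
u_res = resolution / (2*sqrt(3))
u_res = 2.5725806 / 3.4641016
u_res = 0.7426

0.7426


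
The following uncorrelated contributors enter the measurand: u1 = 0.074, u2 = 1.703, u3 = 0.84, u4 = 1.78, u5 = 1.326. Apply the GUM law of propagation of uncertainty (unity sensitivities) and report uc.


uc = sqrt(0.074^2 + 1.703^2 + 0.84^2 + 1.78^2 + 1.326^2)
uc = sqrt(8.537961)
uc = 2.9220

2.9220


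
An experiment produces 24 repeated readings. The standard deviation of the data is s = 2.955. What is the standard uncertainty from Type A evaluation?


u_A = s / sqrt(n)
u_A = 2.955 / sqrt(24)
u_A = 2.955 / 4.8989795
u_A = 0.6032

0.6032


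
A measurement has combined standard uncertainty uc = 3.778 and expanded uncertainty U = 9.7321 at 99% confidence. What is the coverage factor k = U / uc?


k = U / uc
k = 9.7321 / 3.778
k = 2.576

2.576


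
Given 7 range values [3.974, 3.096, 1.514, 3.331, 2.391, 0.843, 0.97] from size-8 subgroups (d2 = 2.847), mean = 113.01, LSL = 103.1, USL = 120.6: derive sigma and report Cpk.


R_bar = (3.974 + 3.096 + 1.514 + 3.331 + 2.391 + 0.843 + 0.97) / 7 = 2.3027143
sigma = R_bar / d2 = 2.3027143 / 2.847 = 0.80882132
Cp = (USL - LSL)/(6*sigma) = (120.6 - 103.1)/(6*0.80882132) = 3.6061
Cpu = (120.6 - 113.01)/(3*0.80882132) = 3.1280
Cpl = (113.01 - 103.1)/(3*0.80882132) = 4.0841
Cpk = min(Cpu, Cpl) = 3.1280

3.1280


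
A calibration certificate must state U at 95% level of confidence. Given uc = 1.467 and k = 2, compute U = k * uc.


U = k * uc
U = 2 * 1.467
U = 2.9340

2.9340


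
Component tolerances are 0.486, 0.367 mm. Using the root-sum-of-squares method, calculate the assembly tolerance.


RSS = sqrt(0.486^2 + 0.367^2)
= sqrt(0.370885)
= 0.6090

0.6090


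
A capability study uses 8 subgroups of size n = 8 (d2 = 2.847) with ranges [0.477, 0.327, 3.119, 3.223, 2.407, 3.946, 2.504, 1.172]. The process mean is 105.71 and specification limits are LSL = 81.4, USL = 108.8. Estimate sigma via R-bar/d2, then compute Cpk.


R_bar = (0.477 + 0.327 + 3.119 + 3.223 + 2.407 + 3.946 + 2.504 + 1.172) / 8 = 2.146875
sigma = R_bar / d2 = 2.146875 / 2.847 = 0.75408325
Cp = (USL - LSL)/(6*sigma) = (108.8 - 81.4)/(6*0.75408325) = 6.0559
Cpu = (108.8 - 105.71)/(3*0.75408325) = 1.3659
Cpl = (105.71 - 81.4)/(3*0.75408325) = 10.7459
Cpk = min(Cpu, Cpl) = 1.3659

1.3659


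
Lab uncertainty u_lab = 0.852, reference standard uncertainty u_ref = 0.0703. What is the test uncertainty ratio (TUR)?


TUR = u_lab / u_ref
= 0.852 / 0.0703
= 12.1195

12.1195


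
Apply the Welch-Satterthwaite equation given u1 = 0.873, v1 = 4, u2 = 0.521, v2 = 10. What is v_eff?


uc = sqrt(u1^2 + u2^2) = sqrt(0.873^2 + 0.521^2) = 1.0166464
v_eff = uc^4 / (u1^4/v1 + u2^4/v2)
= 1.0166464^4 / (0.873^4/4 + 0.521^4/10)
= 1.0682667 / 0.15257817
v_eff = 7.0014

7.0014


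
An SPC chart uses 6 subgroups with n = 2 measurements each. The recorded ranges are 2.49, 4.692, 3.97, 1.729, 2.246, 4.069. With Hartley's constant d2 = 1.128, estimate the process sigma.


R_bar = (2.49 + 4.692 + 3.97 + 1.729 + 2.246 + 4.069) / 6
R_bar = 19.196 / 6 = 3.1993333
sigma_hat = R_bar / d2 = 3.1993333 / 1.128 = 2.8363

2.8363


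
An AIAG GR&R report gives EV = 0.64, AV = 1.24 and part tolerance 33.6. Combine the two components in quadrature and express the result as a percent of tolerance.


GRR = sqrt(EV^2 + AV^2) = sqrt(0.64^2 + 1.24^2) = 1.3954211
%GRR = GRR / tol * 100 = 1.3954211 / 33.6 * 100
%GRR = 4.1530

4.1530


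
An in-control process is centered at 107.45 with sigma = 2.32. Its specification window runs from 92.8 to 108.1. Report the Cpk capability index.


Cpu = (USL - mean) / (3*sigma) = (108.1 - 107.45) / (3*2.32) = 0.0934
Cpl = (mean - LSL) / (3*sigma) = (107.45 - 92.8) / (3*2.32) = 2.1049
Cpk = min(Cpu, Cpl) = 0.0934

0.0934


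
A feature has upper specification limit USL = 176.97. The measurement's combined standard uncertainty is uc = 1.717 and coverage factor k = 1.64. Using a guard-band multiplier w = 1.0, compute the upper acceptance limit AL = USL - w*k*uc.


U = k * uc = 1.64 * 1.717 = 2.81588
guard band g = w * U = 1.0 * 2.81588 = 2.81588
AL = USL - g = 176.97 - 2.81588
AL = 174.1541

174.1541


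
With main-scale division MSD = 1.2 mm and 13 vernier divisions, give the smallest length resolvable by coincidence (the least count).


LC = MSD / n_div
= 1.2 / 13
= 0.0923

0.0923


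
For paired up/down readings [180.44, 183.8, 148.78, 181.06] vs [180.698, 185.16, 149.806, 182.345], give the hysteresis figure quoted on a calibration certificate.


|180.44 - 180.698| = 0.2580
|183.8 - 185.16| = 1.3600
|148.78 - 149.806| = 1.0260
|181.06 - 182.345| = 1.2850
hysteresis = max(diffs) = 1.3600

1.3600


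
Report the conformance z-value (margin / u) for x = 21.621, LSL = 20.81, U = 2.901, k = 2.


u = U / k = 2.901 / 2 = 1.4505
margin = |LSL - x| = |20.81 - 21.621| = 0.811
z = margin / u = 0.811 / 1.4505
z = 0.5591

0.5591


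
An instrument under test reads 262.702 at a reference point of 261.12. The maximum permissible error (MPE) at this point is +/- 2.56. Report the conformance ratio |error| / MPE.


e = indication - reference = 262.702 - 261.12 = 1.5820
|e| = 1.5820
ratio = |e| / MPE = 1.5820 / 2.56
ratio = 0.6180

0.6180


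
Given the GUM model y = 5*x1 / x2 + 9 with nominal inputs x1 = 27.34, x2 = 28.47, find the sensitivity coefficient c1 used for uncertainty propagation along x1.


y = 5*x1 / x2 + 9
dy/dx1 = 5/x2
Evaluate at x2 = 28.47: c1 = 5 / 28.47
c1 = 0.1756

0.1756


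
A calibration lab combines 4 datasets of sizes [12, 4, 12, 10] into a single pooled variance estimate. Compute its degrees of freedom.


nu = sum_i (n_i - 1)
nu = ((12 - 1) + (4 - 1) + (12 - 1) + (10 - 1))
nu = 11 + 3 + 11 + 9
nu = 34

34


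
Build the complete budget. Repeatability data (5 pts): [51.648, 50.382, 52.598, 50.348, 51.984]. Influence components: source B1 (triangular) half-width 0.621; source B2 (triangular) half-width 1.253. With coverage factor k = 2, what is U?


mean = (51.648 + 50.382 + 52.598 + 50.348 + 51.984) / 5 = 51.392
s = sqrt(sum((x - mean)^2)/(n-1)) = 0.99755601
u_A = s / sqrt(n) = 0.99755601 / sqrt(5) = 0.44612061
u_B1 = 0.621 / sqrt(6) = 0.25352219
u_B2 = 1.253 / sqrt(6) = 0.51153511
uc = sqrt(0.44612061^2 + 0.25352219^2 + 0.51153511^2) = 0.72454487
U = k * uc = 2 * 0.72454487
U = 1.4491

1.4491


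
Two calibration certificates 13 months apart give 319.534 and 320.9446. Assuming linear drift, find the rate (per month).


rate = (v2 - v1) / months
= (320.9446 - 319.534) / 13
= 1.4106 / 13
= 0.1085

0.1085


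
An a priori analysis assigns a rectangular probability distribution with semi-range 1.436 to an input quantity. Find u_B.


u_B = half_width / sqrt(3)
u_B = 1.436 / 1.7320508
u_B = 0.8291

0.8291


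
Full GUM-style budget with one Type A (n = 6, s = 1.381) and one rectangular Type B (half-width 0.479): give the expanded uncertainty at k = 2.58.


u_A = s / sqrt(n) = 1.381 / sqrt(6) = 0.56379089
u_B = half_width / sqrt(3) = 0.479 / sqrt(3) = 0.27655078
uc = sqrt(u_A^2 + u_B^2) = sqrt(0.56379089^2 + 0.27655078^2) = 0.62796537
U = k * uc = 2.58 * 0.62796537
U = 1.6202

1.6202


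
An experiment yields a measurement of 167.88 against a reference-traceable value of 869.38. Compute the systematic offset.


Systematic error = measured - true
= 167.88 - 869.38
= -701.5000

-701.5000


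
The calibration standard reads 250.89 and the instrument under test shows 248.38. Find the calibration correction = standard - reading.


Correction = standard - reading
= 250.89 - 248.38
= 2.5100

2.5100


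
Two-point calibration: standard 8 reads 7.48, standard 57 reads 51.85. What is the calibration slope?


slope = (y2 - y1) / (x2 - x1)
= (51.85 - 7.48) / (57 - 8)
= 44.3700 / 49
= 0.9055

0.9055


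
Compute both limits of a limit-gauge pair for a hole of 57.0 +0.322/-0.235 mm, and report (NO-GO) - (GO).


GO = nominal - lower_tol (smallest hole = maximum material condition)
GO = 57.0 - 0.235 = 56.765
NO-GO = nominal + upper_tol (largest hole = least material condition)
NO-GO = 57.0 + 0.322 = 57.322
spread = NO-GO - GO = 57.322 - 56.765 = 0.5570

0.5570
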